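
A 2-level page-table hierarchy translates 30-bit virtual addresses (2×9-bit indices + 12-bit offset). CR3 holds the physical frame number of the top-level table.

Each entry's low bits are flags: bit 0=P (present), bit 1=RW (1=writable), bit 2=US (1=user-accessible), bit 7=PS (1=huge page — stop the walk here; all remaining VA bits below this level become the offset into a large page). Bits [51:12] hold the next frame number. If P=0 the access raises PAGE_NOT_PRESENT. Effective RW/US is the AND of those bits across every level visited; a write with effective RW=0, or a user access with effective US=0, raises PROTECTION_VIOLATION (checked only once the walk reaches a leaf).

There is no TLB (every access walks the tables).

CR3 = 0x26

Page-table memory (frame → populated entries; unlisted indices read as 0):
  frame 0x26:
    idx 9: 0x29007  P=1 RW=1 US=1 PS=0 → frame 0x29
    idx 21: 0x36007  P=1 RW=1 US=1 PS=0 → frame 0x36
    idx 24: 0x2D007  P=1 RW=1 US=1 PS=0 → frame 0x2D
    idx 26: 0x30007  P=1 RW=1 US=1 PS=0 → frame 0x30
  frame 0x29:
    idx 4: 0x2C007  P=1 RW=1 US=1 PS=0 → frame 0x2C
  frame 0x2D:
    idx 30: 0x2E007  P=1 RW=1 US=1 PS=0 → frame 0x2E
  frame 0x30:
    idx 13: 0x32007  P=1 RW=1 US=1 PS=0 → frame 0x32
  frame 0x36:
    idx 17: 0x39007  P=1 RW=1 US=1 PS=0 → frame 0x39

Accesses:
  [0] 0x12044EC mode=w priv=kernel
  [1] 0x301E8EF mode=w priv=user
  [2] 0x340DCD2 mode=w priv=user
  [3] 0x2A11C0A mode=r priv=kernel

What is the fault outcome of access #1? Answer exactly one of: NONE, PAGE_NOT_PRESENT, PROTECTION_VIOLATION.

Trace:
#0 VA=0x12044EC (w,kernel):
  lvl0: tbl 0x26, slot 9 ⇒ 0x29007 (P1/RW1/US1/PS0)
  lvl1: tbl 0x29, slot 4 ⇒ 0x2C007 (P1/RW1/US1/PS0)
  ✓ 0x2C4EC  — 2 lookups
#1 VA=0x301E8EF (w,user):
  lvl0: tbl 0x26, slot 24 ⇒ 0x2D007 (P1/RW1/US1/PS0)
  lvl1: tbl 0x2D, slot 30 ⇒ 0x2E007 (P1/RW1/US1/PS0)
  ✓ 0x2E8EF  — 2 lookups
#2 VA=0x340DCD2 (w,user):
  lvl0: tbl 0x26, slot 26 ⇒ 0x30007 (P1/RW1/US1/PS0)
  lvl1: tbl 0x30, slot 13 ⇒ 0x32007 (P1/RW1/US1/PS0)
  ✓ 0x32CD2  — 2 lookups
#3 VA=0x2A11C0A (r,kernel):
  lvl0: tbl 0x26, slot 21 ⇒ 0x36007 (P1/RW1/US1/PS0)
  lvl1: tbl 0x36, slot 17 ⇒ 0x39007 (P1/RW1/US1/PS0)
  ✓ 0x39C0A  — 2 lookups

Access #1 fault: NONE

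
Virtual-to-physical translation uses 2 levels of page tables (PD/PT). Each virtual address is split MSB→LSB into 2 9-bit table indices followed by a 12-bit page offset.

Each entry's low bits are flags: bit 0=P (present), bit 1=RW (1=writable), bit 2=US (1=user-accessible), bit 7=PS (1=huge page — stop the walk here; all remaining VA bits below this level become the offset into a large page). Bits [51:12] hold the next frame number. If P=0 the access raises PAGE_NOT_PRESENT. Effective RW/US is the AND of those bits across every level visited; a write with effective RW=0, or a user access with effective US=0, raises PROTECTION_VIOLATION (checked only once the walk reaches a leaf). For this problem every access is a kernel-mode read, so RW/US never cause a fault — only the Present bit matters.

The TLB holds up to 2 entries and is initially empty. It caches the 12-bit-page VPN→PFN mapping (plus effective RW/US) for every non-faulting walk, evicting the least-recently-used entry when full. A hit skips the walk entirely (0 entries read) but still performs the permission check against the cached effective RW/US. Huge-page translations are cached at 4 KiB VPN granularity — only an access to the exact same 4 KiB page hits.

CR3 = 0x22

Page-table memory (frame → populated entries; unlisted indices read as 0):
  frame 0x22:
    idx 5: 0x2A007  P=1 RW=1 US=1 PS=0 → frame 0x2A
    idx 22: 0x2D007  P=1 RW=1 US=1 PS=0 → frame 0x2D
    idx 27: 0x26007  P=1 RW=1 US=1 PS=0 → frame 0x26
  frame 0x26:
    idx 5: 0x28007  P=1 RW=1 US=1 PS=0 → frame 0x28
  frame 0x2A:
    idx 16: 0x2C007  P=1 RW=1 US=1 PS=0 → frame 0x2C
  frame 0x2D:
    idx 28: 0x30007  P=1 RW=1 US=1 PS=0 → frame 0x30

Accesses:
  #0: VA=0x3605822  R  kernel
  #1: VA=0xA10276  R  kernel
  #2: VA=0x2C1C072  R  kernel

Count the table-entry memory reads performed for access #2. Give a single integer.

Walk each access:
#0 VA=0x3605822 (r,kernel):
  L0: frame=0x22 idx=27 entry=0x26007 [P=1 RW=1 US=1 PS=0]
  L1: frame=0x26 idx=5 entry=0x28007 [P=1 RW=1 US=1 PS=0]
  ✓ 0x28822  — 2 lookups
#1 VA=0xA10276 (r,kernel):
  L0: frame=0x22 idx=5 entry=0x2A007 [P=1 RW=1 US=1 PS=0]
  L1: frame=0x2A idx=16 entry=0x2C007 [P=1 RW=1 US=1 PS=0]
  ✓ 0x2C276  — 2 lookups
#2 VA=0x2C1C072 (r,kernel):
  L0: frame=0x22 idx=22 entry=0x2D007 [P=1 RW=1 US=1 PS=0]
  L1: frame=0x2D idx=28 entry=0x30007 [P=1 RW=1 US=1 PS=0]
  ✓ 0x30072  — 2 lookups

Entries read for #2: 2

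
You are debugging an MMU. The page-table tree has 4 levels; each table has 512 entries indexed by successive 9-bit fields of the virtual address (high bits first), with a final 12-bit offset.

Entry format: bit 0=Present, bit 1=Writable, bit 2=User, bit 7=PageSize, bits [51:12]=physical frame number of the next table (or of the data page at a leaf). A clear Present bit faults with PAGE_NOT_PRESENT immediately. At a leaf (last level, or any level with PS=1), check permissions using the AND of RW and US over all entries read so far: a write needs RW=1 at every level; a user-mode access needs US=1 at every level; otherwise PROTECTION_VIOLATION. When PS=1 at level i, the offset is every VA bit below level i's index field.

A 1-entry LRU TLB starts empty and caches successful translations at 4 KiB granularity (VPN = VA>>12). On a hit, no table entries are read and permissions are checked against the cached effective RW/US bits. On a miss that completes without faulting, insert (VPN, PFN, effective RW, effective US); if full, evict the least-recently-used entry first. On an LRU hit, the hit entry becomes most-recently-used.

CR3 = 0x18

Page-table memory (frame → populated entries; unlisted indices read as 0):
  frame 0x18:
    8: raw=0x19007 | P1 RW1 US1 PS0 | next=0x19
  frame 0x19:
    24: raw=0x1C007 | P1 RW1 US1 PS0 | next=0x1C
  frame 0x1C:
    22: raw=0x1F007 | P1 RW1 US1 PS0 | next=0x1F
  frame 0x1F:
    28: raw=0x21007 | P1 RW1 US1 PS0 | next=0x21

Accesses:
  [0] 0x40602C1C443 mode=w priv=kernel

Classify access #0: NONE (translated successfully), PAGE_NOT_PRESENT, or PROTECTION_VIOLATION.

Walk each access:
#0 VA=0x40602C1C443 (w,kernel):
  [0] read 0x18 idx=8: raw=0x19007 flags P=1 W=1 U=1 S=0
  [1] read 0x19 idx=24: raw=0x1C007 flags P=1 W=1 U=1 S=0
  [2] read 0x1C idx=22: raw=0x1F007 flags P=1 W=1 U=1 S=0
  [3] read 0x1F idx=28: raw=0x21007 flags P=1 W=1 U=1 S=0
  ✓ 0x21443  — 4 lookups

Access #0 fault: NONE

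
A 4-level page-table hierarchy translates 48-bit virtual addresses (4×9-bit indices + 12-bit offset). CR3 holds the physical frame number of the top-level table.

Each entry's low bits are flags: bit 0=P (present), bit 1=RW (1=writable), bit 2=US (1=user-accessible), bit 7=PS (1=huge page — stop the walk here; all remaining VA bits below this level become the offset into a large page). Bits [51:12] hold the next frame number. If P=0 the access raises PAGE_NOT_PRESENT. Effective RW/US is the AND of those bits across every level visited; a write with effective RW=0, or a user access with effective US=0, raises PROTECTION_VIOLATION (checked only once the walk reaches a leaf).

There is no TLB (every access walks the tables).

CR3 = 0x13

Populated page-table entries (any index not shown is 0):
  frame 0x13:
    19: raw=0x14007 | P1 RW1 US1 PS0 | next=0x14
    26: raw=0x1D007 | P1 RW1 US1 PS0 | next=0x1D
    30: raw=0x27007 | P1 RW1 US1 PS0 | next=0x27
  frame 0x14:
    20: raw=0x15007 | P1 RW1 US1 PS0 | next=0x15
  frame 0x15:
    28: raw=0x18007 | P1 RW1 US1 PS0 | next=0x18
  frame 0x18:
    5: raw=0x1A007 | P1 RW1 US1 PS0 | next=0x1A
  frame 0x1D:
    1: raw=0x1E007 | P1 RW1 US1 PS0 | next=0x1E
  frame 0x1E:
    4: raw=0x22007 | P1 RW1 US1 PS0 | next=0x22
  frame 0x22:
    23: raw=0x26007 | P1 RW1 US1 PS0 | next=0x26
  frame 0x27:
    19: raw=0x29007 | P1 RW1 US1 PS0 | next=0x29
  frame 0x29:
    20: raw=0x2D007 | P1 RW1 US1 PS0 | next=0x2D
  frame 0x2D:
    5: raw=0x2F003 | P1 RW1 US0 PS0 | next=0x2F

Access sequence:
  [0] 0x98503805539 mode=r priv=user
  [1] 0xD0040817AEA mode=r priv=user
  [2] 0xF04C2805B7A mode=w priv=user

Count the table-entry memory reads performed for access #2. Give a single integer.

Walk each access:
#0 VA=0x98503805539 (r,user):
  L0 @0x13[19] → 0x14007  P=1,RW=1,US=1,PS=0
  L1 @0x14[20] → 0x15007  P=1,RW=1,US=1,PS=0
  L2 @0x15[28] → 0x18007  P=1,RW=1,US=1,PS=0
  L3 @0x18[5] → 0x1A007  P=1,RW=1,US=1,PS=0
  ⇒ phys 0x1A539  [4 reads]
#1 VA=0xD0040817AEA (r,user):
  L0 @0x13[26] → 0x1D007  P=1,RW=1,US=1,PS=0
  L1 @0x1D[1] → 0x1E007  P=1,RW=1,US=1,PS=0
  L2 @0x1E[4] → 0x22007  P=1,RW=1,US=1,PS=0
  L3 @0x22[23] → 0x26007  P=1,RW=1,US=1,PS=0
  ⇒ phys 0x26AEA  [4 reads]
#2 VA=0xF04C2805B7A (w,user):
  L0 @0x13[30] → 0x27007  P=1,RW=1,US=1,PS=0
  L1 @0x27[19] → 0x29007  P=1,RW=1,US=1,PS=0
  L2 @0x29[20] → 0x2D007  P=1,RW=1,US=1,PS=0
  L3 @0x2D[5] → 0x2F003  P=1,RW=1,US=0,PS=0
  → PROTECTION_VIOLATION  (4 entries read)

Entries read for #2: 4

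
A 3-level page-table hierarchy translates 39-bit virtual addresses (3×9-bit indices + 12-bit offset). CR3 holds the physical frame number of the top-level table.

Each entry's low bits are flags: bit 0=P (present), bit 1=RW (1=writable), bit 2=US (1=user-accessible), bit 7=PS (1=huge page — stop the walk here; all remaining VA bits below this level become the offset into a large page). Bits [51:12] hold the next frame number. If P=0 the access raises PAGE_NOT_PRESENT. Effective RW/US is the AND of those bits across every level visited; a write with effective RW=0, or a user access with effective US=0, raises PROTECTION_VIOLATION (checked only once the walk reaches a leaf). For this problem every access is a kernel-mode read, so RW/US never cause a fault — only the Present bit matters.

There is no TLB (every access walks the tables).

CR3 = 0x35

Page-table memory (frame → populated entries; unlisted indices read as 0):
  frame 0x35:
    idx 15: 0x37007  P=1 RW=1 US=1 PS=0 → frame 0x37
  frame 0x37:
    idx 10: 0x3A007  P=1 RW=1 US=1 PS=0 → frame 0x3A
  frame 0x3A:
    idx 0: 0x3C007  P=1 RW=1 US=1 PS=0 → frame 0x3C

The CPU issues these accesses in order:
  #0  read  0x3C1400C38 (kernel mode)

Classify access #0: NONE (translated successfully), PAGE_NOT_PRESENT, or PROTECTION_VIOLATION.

Per-access translation:
#0 VA=0x3C1400C38 (r,kernel):
  L0 @0x35[15] → 0x37007  P=1,RW=1,US=1,PS=0
  L1 @0x37[10] → 0x3A007  P=1,RW=1,US=1,PS=0
  L2 @0x3A[0] → 0x3C007  P=1,RW=1,US=1,PS=0
  → PA=0x3CC38  (3 entries read)

Access #0 fault: NONE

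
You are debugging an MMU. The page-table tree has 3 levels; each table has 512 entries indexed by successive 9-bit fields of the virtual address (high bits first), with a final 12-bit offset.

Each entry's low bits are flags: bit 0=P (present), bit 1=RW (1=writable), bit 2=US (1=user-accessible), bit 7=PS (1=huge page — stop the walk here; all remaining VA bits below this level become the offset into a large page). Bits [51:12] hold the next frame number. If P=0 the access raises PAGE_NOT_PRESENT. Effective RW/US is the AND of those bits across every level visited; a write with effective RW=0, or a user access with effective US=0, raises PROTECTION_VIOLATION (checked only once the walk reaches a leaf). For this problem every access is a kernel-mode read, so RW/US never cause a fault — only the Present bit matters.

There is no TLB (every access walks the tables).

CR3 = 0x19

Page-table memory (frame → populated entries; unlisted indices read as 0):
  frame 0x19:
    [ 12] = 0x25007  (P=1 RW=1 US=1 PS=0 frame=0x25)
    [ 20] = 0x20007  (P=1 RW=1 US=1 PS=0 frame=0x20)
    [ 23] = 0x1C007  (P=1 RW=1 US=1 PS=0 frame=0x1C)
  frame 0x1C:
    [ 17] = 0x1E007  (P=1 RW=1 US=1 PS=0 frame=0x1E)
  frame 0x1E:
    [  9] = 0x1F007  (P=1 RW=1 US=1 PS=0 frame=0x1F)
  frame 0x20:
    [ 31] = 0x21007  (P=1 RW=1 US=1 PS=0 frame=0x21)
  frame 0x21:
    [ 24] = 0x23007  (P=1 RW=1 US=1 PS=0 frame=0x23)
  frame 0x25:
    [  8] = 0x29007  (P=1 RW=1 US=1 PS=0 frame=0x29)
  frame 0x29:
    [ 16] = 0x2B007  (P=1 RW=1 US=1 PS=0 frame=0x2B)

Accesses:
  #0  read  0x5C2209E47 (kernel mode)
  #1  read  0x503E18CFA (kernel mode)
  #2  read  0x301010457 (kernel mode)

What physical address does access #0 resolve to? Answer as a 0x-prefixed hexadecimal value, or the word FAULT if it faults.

Trace:
#0 VA=0x5C2209E47 (r,kernel):
  L0 @0x19[23] → 0x1C007  P=1,RW=1,US=1,PS=0
  L1 @0x1C[17] → 0x1E007  P=1,RW=1,US=1,PS=0
  L2 @0x1E[9] → 0x1F007  P=1,RW=1,US=1,PS=0
  ✓ 0x1FE47  — 3 lookups
#1 VA=0x503E18CFA (r,kernel):
  L0 @0x19[20] → 0x20007  P=1,RW=1,US=1,PS=0
  L1 @0x20[31] → 0x21007  P=1,RW=1,US=1,PS=0
  L2 @0x21[24] → 0x23007  P=1,RW=1,US=1,PS=0
  ✓ 0x23CFA  — 3 lookups
#2 VA=0x301010457 (r,kernel):
  L0 @0x19[12] → 0x25007  P=1,RW=1,US=1,PS=0
  L1 @0x25[8] → 0x29007  P=1,RW=1,US=1,PS=0
  L2 @0x29[16] → 0x2B007  P=1,RW=1,US=1,PS=0
  ✓ 0x2B457  — 3 lookups

Access #0 PA: 0x1FE47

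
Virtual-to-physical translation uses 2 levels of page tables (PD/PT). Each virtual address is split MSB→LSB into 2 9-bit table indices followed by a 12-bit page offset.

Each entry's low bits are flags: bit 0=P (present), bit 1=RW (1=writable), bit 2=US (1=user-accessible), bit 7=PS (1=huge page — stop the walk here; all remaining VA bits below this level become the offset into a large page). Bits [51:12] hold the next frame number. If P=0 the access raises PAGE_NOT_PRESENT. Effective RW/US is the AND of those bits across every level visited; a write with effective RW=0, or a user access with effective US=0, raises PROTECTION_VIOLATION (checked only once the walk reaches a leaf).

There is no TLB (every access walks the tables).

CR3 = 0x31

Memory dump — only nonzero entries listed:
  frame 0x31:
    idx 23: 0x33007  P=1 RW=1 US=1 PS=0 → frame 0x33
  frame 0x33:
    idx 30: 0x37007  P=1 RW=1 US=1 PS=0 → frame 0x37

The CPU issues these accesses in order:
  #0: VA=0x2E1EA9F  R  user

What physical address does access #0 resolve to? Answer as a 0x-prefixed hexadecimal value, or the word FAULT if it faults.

Walk each access:
#0 VA=0x2E1EA9F (r,user):
  L0 @0x31[23] → 0x33007  P=1,RW=1,US=1,PS=0
  L1 @0x33[30] → 0x37007  P=1,RW=1,US=1,PS=0
  → PA=0x37A9F  (2 entries read)

Access #0 PA: 0x37A9F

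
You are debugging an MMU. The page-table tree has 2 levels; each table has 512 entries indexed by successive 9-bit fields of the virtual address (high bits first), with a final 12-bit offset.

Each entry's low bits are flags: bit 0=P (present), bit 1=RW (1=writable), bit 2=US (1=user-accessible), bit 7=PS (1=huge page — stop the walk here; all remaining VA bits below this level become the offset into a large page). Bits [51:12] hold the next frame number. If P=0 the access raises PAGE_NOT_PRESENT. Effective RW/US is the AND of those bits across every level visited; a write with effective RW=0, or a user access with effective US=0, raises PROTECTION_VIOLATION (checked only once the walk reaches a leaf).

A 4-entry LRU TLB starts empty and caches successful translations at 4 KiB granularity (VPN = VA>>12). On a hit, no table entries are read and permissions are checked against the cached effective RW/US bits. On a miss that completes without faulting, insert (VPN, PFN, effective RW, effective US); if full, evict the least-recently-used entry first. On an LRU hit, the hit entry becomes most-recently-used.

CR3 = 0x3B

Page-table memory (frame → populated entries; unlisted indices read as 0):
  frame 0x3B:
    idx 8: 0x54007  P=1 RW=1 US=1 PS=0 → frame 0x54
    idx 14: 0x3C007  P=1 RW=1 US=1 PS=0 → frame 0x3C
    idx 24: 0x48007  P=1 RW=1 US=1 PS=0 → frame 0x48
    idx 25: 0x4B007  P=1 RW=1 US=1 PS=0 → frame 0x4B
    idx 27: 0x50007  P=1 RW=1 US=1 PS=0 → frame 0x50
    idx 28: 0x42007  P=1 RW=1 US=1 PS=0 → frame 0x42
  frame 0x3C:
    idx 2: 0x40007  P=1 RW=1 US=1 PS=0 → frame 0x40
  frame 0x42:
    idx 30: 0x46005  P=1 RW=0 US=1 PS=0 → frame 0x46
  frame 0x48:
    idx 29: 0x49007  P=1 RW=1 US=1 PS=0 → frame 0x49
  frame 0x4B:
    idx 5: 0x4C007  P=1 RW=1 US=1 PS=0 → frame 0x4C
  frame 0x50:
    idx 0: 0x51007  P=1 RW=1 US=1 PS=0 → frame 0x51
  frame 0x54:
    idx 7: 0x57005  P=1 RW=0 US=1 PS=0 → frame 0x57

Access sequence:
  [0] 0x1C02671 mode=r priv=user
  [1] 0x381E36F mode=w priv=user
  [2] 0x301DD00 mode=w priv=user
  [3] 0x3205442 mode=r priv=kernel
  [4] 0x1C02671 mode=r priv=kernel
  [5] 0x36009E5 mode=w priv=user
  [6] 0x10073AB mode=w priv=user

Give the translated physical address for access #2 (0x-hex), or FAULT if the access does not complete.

Walk each access:
#0 VA=0x1C02671 (r,user):
  L0 @0x3B[14] → 0x3C007  P=1,RW=1,US=1,PS=0
  L1 @0x3C[2] → 0x40007  P=1,RW=1,US=1,PS=0
  ✓ 0x40671  — 2 lookups
#1 VA=0x381E36F (w,user):
  L0 @0x3B[28] → 0x42007  P=1,RW=1,US=1,PS=0
  L1 @0x42[30] → 0x46005  P=1,RW=0,US=1,PS=0
  → PROTECTION_VIOLATION  (2 entries read)
#2 VA=0x301DD00 (w,user):
  L0 @0x3B[24] → 0x48007  P=1,RW=1,US=1,PS=0
  L1 @0x48[29] → 0x49007  P=1,RW=1,US=1,PS=0
  ✓ 0x49D00  — 2 lookups
#3 VA=0x3205442 (r,kernel):
  L0 @0x3B[25] → 0x4B007  P=1,RW=1,US=1,PS=0
  L1 @0x4B[5] → 0x4C007  P=1,RW=1,US=1,PS=0
  ✓ 0x4C442  — 2 lookups
#4 VA=0x1C02671 (r,kernel):
  TLB hit vpn=0x1C02 → PA=0x40671
#5 VA=0x36009E5 (w,user):
  L0 @0x3B[27] → 0x50007  P=1,RW=1,US=1,PS=0
  L1 @0x50[0] → 0x51007  P=1,RW=1,US=1,PS=0
  ✓ 0x519E5  — 2 lookups
#6 VA=0x10073AB (w,user):
  L0 @0x3B[8] → 0x54007  P=1,RW=1,US=1,PS=0
  L1 @0x54[7] → 0x57005  P=1,RW=0,US=1,PS=0
  → PROTECTION_VIOLATION  (2 entries read)

Access #2 PA: 0x49D00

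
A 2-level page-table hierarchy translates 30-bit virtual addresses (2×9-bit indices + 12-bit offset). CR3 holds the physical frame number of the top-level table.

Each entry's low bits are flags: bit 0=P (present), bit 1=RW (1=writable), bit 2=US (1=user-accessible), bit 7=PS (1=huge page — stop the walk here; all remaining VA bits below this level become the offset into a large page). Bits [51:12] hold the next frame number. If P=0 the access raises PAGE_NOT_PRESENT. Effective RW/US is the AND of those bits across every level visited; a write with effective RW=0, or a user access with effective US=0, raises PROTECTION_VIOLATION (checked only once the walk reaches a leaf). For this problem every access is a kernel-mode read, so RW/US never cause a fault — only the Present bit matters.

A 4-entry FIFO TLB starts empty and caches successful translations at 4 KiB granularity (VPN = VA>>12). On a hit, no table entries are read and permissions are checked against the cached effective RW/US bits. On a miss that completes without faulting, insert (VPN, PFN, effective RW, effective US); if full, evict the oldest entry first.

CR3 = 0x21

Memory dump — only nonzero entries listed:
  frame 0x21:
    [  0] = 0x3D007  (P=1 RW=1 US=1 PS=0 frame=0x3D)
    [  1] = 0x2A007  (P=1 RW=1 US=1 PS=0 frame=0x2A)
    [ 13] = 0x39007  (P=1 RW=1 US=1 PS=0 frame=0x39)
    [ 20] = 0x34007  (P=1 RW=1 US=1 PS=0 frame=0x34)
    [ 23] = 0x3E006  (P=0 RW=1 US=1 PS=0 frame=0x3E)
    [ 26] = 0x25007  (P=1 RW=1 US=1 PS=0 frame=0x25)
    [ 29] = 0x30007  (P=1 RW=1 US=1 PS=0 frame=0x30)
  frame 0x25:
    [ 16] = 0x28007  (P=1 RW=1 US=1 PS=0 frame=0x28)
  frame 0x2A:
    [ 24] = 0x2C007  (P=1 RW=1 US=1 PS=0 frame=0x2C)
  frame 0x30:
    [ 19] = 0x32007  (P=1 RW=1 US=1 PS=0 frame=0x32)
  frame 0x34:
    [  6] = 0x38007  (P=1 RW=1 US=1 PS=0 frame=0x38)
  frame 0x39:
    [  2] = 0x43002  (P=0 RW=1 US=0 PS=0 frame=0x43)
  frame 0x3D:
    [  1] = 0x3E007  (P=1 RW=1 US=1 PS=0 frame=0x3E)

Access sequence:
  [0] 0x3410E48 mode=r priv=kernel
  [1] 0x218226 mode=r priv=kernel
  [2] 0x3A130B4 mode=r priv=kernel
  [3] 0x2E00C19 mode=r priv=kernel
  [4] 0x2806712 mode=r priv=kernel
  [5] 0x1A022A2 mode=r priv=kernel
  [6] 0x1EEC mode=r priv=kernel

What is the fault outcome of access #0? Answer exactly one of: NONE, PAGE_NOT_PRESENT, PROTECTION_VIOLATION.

Walk each access:
#0 VA=0x3410E48 (r,kernel):
  L0: frame=0x21 idx=26 entry=0x25007 [P=1 RW=1 US=1 PS=0]
  L1: frame=0x25 idx=16 entry=0x28007 [P=1 RW=1 US=1 PS=0]
  ✓ 0x28E48  — 2 lookups
#1 VA=0x218226 (r,kernel):
  L0: frame=0x21 idx=1 entry=0x2A007 [P=1 RW=1 US=1 PS=0]
  L1: frame=0x2A idx=24 entry=0x2C007 [P=1 RW=1 US=1 PS=0]
  ✓ 0x2C226  — 2 lookups
#2 VA=0x3A130B4 (r,kernel):
  L0: frame=0x21 idx=29 entry=0x30007 [P=1 RW=1 US=1 PS=0]
  L1: frame=0x30 idx=19 entry=0x32007 [P=1 RW=1 US=1 PS=0]
  ✓ 0x320B4  — 2 lookups
#3 VA=0x2E00C19 (r,kernel):
  L0: frame=0x21 idx=23 entry=0x3E006 [P=0 RW=1 US=1 PS=0]
  ⇒ fault: PAGE_NOT_PRESENT  — 1 lookups
#4 VA=0x2806712 (r,kernel):
  L0: frame=0x21 idx=20 entry=0x34007 [P=1 RW=1 US=1 PS=0]
  L1: frame=0x34 idx=6 entry=0x38007 [P=1 RW=1 US=1 PS=0]
  ✓ 0x38712  — 2 lookups
#5 VA=0x1A022A2 (r,kernel):
  L0: frame=0x21 idx=13 entry=0x39007 [P=1 RW=1 US=1 PS=0]
  L1: frame=0x39 idx=2 entry=0x43002 [P=0 RW=1 US=0 PS=0]
  ⇒ fault: PAGE_NOT_PRESENT  — 2 lookups
#6 VA=0x1EEC (r,kernel):
  L0: frame=0x21 idx=0 entry=0x3D007 [P=1 RW=1 US=1 PS=0]
  L1: frame=0x3D idx=1 entry=0x3E007 [P=1 RW=1 US=1 PS=0]
  ✓ 0x3EEEC  — 2 lookups

Access #0 fault: NONE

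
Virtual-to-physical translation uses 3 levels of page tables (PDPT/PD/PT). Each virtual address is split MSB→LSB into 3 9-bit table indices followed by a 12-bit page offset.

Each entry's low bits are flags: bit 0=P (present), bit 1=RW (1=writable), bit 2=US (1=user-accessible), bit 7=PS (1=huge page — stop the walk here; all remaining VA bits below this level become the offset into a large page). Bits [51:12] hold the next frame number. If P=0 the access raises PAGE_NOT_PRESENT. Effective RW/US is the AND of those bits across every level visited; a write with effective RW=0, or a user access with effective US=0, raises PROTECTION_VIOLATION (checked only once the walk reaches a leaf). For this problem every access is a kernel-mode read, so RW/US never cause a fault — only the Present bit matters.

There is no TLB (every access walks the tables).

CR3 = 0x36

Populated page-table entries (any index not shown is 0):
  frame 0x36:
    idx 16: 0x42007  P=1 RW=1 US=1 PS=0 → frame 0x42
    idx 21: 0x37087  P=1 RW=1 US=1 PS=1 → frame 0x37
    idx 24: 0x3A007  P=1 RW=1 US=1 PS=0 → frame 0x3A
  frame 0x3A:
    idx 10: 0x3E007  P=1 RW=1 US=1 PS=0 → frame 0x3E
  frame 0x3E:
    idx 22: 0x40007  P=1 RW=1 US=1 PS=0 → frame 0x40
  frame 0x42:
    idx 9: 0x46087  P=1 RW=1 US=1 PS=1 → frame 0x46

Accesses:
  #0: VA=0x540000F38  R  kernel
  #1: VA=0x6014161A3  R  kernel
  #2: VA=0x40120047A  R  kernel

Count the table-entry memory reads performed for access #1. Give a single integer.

Trace:
#0 VA=0x540000F38 (r,kernel):
  [0] read 0x36 idx=21: raw=0x37087 flags P=1 W=1 U=1 S=1
  ✓ 0x37F38 (huge @L0)  — 1 lookups
#1 VA=0x6014161A3 (r,kernel):
  [0] read 0x36 idx=24: raw=0x3A007 flags P=1 W=1 U=1 S=0
  [1] read 0x3A idx=10: raw=0x3E007 flags P=1 W=1 U=1 S=0
  [2] read 0x3E idx=22: raw=0x40007 flags P=1 W=1 U=1 S=0
  ✓ 0x401A3  — 3 lookups
#2 VA=0x40120047A (r,kernel):
  [0] read 0x36 idx=16: raw=0x42007 flags P=1 W=1 U=1 S=0
  [1] read 0x42 idx=9: raw=0x46087 flags P=1 W=1 U=1 S=1
  ✓ 0x4647A (huge @L1)  — 2 lookups

Entries read for #1: 3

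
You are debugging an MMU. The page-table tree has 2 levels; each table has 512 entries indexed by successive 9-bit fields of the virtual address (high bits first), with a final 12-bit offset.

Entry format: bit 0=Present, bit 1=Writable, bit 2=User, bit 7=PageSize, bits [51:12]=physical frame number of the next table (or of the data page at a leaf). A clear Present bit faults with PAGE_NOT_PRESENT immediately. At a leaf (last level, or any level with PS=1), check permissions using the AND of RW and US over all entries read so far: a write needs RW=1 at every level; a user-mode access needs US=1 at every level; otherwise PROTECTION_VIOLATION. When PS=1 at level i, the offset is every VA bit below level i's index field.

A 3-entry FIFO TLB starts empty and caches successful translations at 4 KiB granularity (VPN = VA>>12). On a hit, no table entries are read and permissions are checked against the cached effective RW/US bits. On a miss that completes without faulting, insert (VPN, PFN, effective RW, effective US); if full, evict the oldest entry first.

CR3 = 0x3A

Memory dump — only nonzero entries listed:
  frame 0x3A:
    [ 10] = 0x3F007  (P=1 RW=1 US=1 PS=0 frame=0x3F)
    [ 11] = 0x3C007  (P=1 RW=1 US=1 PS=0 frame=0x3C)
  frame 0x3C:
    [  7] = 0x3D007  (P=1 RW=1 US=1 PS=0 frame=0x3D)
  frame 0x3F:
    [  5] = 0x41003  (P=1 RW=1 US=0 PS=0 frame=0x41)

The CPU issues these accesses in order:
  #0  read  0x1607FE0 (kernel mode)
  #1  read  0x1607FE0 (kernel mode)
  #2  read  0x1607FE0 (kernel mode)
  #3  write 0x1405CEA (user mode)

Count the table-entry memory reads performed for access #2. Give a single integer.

Walk each access:
#0 VA=0x1607FE0 (r,kernel):
  lvl0: tbl 0x3A, slot 11 ⇒ 0x3C007 (P1/RW1/US1/PS0)
  lvl1: tbl 0x3C, slot 7 ⇒ 0x3D007 (P1/RW1/US1/PS0)
  ✓ 0x3DFE0  — 2 lookups
#1 VA=0x1607FE0 (r,kernel):
  TLB hit vpn=0x1607 → PA=0x3DFE0
#2 VA=0x1607FE0 (r,kernel):
  TLB hit vpn=0x1607 → PA=0x3DFE0
#3 VA=0x1405CEA (w,user):
  lvl0: tbl 0x3A, slot 10 ⇒ 0x3F007 (P1/RW1/US1/PS0)
  lvl1: tbl 0x3F, slot 5 ⇒ 0x41003 (P1/RW1/US0/PS0)
  ✗ PROTECTION_VIOLATION  [2 reads]

Entries read for #2: 0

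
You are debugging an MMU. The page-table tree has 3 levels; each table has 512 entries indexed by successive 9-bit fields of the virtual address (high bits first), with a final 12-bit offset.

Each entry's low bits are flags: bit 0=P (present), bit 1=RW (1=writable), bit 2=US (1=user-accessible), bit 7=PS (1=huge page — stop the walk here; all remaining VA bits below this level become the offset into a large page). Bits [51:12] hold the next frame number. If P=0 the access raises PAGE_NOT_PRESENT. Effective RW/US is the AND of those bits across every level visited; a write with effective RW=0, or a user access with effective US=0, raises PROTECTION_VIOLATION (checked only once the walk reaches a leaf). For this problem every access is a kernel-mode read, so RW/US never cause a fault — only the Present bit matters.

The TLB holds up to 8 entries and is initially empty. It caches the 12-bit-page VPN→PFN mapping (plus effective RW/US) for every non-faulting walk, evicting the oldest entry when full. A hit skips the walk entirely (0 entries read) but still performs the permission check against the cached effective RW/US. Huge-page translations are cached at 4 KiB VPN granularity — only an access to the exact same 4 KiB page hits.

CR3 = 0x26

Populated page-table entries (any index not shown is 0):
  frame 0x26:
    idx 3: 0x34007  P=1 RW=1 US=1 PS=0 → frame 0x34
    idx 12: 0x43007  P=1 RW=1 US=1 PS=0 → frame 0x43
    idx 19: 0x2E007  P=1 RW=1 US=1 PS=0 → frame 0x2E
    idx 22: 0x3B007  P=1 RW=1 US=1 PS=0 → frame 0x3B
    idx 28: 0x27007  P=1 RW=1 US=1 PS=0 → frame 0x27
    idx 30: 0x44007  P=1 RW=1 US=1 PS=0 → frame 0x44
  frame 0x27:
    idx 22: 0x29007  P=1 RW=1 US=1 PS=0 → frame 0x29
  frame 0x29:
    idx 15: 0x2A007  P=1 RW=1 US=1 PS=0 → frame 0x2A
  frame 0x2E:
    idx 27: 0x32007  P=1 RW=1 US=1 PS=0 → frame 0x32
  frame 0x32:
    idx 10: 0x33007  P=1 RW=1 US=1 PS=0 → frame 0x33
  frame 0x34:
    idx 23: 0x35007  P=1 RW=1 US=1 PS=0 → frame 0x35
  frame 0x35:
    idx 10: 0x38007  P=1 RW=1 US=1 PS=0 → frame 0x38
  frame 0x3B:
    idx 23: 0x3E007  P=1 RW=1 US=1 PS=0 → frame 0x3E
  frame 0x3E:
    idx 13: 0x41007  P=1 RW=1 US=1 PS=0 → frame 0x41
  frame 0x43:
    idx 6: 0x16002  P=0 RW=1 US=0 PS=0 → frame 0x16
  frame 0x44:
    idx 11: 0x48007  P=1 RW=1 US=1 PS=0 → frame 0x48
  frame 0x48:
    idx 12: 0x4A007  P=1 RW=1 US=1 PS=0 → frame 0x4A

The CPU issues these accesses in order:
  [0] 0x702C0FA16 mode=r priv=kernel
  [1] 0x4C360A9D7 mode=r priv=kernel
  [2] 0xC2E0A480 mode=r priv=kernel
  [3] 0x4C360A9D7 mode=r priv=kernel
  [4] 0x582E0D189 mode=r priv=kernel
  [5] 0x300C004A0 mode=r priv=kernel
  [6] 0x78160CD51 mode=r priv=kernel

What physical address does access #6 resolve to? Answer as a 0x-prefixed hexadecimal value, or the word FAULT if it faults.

Trace:
#0 VA=0x702C0FA16 (r,kernel):
  lvl0: tbl 0x26, slot 28 ⇒ 0x27007 (P1/RW1/US1/PS0)
  lvl1: tbl 0x27, slot 22 ⇒ 0x29007 (P1/RW1/US1/PS0)
  lvl2: tbl 0x29, slot 15 ⇒ 0x2A007 (P1/RW1/US1/PS0)
  ⇒ phys 0x2AA16  [3 reads]
#1 VA=0x4C360A9D7 (r,kernel):
  lvl0: tbl 0x26, slot 19 ⇒ 0x2E007 (P1/RW1/US1/PS0)
  lvl1: tbl 0x2E, slot 27 ⇒ 0x32007 (P1/RW1/US1/PS0)
  lvl2: tbl 0x32, slot 10 ⇒ 0x33007 (P1/RW1/US1/PS0)
  ⇒ phys 0x339D7  [3 reads]
#2 VA=0xC2E0A480 (r,kernel):
  lvl0: tbl 0x26, slot 3 ⇒ 0x34007 (P1/RW1/US1/PS0)
  lvl1: tbl 0x34, slot 23 ⇒ 0x35007 (P1/RW1/US1/PS0)
  lvl2: tbl 0x35, slot 10 ⇒ 0x38007 (P1/RW1/US1/PS0)
  ⇒ phys 0x38480  [3 reads]
#3 VA=0x4C360A9D7 (r,kernel):
  TLB hit vpn=0x4C360A → PA=0x339D7
#4 VA=0x582E0D189 (r,kernel):
  lvl0: tbl 0x26, slot 22 ⇒ 0x3B007 (P1/RW1/US1/PS0)
  lvl1: tbl 0x3B, slot 23 ⇒ 0x3E007 (P1/RW1/US1/PS0)
  lvl2: tbl 0x3E, slot 13 ⇒ 0x41007 (P1/RW1/US1/PS0)
  ⇒ phys 0x41189  [3 reads]
#5 VA=0x300C004A0 (r,kernel):
  lvl0: tbl 0x26, slot 12 ⇒ 0x43007 (P1/RW1/US1/PS0)
  lvl1: tbl 0x43, slot 6 ⇒ 0x16002 (P0/RW1/US0/PS0)
  ✗ PAGE_NOT_PRESENT  [2 reads]
#6 VA=0x78160CD51 (r,kernel):
  lvl0: tbl 0x26, slot 30 ⇒ 0x44007 (P1/RW1/US1/PS0)
  lvl1: tbl 0x44, slot 11 ⇒ 0x48007 (P1/RW1/US1/PS0)
  lvl2: tbl 0x48, slot 12 ⇒ 0x4A007 (P1/RW1/US1/PS0)
  ⇒ phys 0x4AD51  [3 reads]

Access #6 PA: 0x4AD51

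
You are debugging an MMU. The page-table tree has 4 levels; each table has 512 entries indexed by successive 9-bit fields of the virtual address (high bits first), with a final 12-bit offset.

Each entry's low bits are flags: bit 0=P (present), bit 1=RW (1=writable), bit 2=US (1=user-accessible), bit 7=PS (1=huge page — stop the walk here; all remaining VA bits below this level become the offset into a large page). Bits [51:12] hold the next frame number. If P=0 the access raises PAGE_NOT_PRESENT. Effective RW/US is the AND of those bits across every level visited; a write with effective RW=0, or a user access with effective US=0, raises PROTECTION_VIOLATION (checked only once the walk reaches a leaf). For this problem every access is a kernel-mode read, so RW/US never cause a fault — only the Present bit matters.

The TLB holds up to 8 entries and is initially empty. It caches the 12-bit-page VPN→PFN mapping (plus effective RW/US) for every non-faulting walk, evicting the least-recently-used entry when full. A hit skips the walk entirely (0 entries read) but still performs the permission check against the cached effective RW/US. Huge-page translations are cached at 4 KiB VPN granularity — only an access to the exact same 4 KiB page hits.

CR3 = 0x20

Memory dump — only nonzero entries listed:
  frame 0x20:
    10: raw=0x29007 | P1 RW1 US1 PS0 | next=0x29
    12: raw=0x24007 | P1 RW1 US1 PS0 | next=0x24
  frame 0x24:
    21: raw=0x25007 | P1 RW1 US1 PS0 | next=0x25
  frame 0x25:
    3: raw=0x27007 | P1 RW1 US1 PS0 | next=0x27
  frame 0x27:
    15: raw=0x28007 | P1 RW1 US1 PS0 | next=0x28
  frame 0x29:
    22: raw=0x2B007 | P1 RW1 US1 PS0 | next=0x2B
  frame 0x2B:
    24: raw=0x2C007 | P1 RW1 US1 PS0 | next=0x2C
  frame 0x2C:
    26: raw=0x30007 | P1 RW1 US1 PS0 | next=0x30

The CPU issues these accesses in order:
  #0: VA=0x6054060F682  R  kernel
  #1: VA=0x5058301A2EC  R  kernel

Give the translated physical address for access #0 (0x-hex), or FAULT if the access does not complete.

Per-access translation:
#0 VA=0x6054060F682 (r,kernel):
  lvl0: tbl 0x20, slot 12 ⇒ 0x24007 (P1/RW1/US1/PS0)
  lvl1: tbl 0x24, slot 21 ⇒ 0x25007 (P1/RW1/US1/PS0)
  lvl2: tbl 0x25, slot 3 ⇒ 0x27007 (P1/RW1/US1/PS0)
  lvl3: tbl 0x27, slot 15 ⇒ 0x28007 (P1/RW1/US1/PS0)
  → PA=0x28682  (4 entries read)
#1 VA=0x5058301A2EC (r,kernel):
  lvl0: tbl 0x20, slot 10 ⇒ 0x29007 (P1/RW1/US1/PS0)
  lvl1: tbl 0x29, slot 22 ⇒ 0x2B007 (P1/RW1/US1/PS0)
  lvl2: tbl 0x2B, slot 24 ⇒ 0x2C007 (P1/RW1/US1/PS0)
  lvl3: tbl 0x2C, slot 26 ⇒ 0x30007 (P1/RW1/US1/PS0)
  → PA=0x302EC  (4 entries read)

Access #0 PA: 0x28682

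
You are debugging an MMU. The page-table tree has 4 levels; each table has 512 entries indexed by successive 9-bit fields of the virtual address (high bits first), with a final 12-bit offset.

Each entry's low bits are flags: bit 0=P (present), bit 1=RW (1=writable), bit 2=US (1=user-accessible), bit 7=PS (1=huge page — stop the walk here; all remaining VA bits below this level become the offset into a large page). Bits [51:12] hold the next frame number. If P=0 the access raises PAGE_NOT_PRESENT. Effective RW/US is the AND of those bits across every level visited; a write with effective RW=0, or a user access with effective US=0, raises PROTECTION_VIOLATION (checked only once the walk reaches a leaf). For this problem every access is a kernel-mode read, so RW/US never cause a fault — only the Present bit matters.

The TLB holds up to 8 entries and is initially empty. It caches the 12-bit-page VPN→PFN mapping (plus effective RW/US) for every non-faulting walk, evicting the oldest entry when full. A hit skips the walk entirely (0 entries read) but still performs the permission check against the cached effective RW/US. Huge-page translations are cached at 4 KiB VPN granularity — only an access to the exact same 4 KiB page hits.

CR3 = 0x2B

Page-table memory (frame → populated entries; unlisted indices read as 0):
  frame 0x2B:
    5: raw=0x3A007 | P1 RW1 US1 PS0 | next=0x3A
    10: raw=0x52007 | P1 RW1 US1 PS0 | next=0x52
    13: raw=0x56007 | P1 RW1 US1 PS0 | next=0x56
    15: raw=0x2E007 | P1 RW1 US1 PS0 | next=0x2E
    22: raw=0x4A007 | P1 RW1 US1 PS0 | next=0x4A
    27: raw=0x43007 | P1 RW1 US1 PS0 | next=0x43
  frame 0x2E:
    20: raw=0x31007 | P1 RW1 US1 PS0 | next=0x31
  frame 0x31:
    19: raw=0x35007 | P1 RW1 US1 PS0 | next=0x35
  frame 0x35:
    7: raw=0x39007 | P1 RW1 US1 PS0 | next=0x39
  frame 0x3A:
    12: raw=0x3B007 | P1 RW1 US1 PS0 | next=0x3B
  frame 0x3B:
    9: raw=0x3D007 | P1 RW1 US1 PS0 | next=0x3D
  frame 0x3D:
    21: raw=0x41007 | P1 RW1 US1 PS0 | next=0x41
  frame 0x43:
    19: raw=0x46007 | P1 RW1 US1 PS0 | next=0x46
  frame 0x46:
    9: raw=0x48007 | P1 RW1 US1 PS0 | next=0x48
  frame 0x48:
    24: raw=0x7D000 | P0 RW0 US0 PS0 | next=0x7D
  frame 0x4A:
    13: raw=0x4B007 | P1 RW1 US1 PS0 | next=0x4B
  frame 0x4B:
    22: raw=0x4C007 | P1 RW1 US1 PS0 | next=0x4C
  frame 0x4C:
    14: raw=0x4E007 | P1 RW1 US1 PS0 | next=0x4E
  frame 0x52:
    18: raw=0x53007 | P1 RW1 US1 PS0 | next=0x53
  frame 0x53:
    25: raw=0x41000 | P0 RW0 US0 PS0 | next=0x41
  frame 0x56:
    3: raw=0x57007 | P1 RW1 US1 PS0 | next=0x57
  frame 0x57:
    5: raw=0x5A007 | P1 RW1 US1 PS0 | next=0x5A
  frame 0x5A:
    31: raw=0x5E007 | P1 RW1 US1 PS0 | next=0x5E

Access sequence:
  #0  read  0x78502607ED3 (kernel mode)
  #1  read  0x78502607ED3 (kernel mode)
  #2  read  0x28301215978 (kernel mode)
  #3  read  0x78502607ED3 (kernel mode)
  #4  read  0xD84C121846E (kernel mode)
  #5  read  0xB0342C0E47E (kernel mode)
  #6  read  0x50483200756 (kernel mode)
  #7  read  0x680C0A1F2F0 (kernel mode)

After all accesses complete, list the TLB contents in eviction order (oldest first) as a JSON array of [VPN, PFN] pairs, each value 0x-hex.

Trace:
#0 VA=0x78502607ED3 (r,kernel):
  L0: frame=0x2B idx=15 entry=0x2E007 [P=1 RW=1 US=1 PS=0]
  L1: frame=0x2E idx=20 entry=0x31007 [P=1 RW=1 US=1 PS=0]
  L2: frame=0x31 idx=19 entry=0x35007 [P=1 RW=1 US=1 PS=0]
  L3: frame=0x35 idx=7 entry=0x39007 [P=1 RW=1 US=1 PS=0]
  ✓ 0x39ED3  — 4 lookups
#1 VA=0x78502607ED3 (r,kernel):
  TLB hit vpn=0x78502607 → PA=0x39ED3
#2 VA=0x28301215978 (r,kernel):
  L0: frame=0x2B idx=5 entry=0x3A007 [P=1 RW=1 US=1 PS=0]
  L1: frame=0x3A idx=12 entry=0x3B007 [P=1 RW=1 US=1 PS=0]
  L2: frame=0x3B idx=9 entry=0x3D007 [P=1 RW=1 US=1 PS=0]
  L3: frame=0x3D idx=21 entry=0x41007 [P=1 RW=1 US=1 PS=0]
  ✓ 0x41978  — 4 lookups
#3 VA=0x78502607ED3 (r,kernel):
  TLB hit vpn=0x78502607 → PA=0x39ED3
#4 VA=0xD84C121846E (r,kernel):
  L0: frame=0x2B idx=27 entry=0x43007 [P=1 RW=1 US=1 PS=0]
  L1: frame=0x43 idx=19 entry=0x46007 [P=1 RW=1 US=1 PS=0]
  L2: frame=0x46 idx=9 entry=0x48007 [P=1 RW=1 US=1 PS=0]
  L3: frame=0x48 idx=24 entry=0x7D000 [P=0 RW=0 US=0 PS=0]
  ⇒ fault: PAGE_NOT_PRESENT  — 4 lookups
#5 VA=0xB0342C0E47E (r,kernel):
  L0: frame=0x2B idx=22 entry=0x4A007 [P=1 RW=1 US=1 PS=0]
  L1: frame=0x4A idx=13 entry=0x4B007 [P=1 RW=1 US=1 PS=0]
  L2: frame=0x4B idx=22 entry=0x4C007 [P=1 RW=1 US=1 PS=0]
  L3: frame=0x4C idx=14 entry=0x4E007 [P=1 RW=1 US=1 PS=0]
  ✓ 0x4E47E  — 4 lookups
#6 VA=0x50483200756 (r,kernel):
  L0: frame=0x2B idx=10 entry=0x52007 [P=1 RW=1 US=1 PS=0]
  L1: frame=0x52 idx=18 entry=0x53007 [P=1 RW=1 US=1 PS=0]
  L2: frame=0x53 idx=25 entry=0x41000 [P=0 RW=0 US=0 PS=0]
  ⇒ fault: PAGE_NOT_PRESENT  — 3 lookups
#7 VA=0x680C0A1F2F0 (r,kernel):
  L0: frame=0x2B idx=13 entry=0x56007 [P=1 RW=1 US=1 PS=0]
  L1: frame=0x56 idx=3 entry=0x57007 [P=1 RW=1 US=1 PS=0]
  L2: frame=0x57 idx=5 entry=0x5A007 [P=1 RW=1 US=1 PS=0]
  L3: frame=0x5A idx=31 entry=0x5E007 [P=1 RW=1 US=1 PS=0]
  ✓ 0x5E2F0  — 4 lookups

TLB: [["0x78502607", "0x39"], ["0x28301215", "0x41"], ["0xB0342C0E", "0x4E"], ["0x680C0A1F", "0x5E"]]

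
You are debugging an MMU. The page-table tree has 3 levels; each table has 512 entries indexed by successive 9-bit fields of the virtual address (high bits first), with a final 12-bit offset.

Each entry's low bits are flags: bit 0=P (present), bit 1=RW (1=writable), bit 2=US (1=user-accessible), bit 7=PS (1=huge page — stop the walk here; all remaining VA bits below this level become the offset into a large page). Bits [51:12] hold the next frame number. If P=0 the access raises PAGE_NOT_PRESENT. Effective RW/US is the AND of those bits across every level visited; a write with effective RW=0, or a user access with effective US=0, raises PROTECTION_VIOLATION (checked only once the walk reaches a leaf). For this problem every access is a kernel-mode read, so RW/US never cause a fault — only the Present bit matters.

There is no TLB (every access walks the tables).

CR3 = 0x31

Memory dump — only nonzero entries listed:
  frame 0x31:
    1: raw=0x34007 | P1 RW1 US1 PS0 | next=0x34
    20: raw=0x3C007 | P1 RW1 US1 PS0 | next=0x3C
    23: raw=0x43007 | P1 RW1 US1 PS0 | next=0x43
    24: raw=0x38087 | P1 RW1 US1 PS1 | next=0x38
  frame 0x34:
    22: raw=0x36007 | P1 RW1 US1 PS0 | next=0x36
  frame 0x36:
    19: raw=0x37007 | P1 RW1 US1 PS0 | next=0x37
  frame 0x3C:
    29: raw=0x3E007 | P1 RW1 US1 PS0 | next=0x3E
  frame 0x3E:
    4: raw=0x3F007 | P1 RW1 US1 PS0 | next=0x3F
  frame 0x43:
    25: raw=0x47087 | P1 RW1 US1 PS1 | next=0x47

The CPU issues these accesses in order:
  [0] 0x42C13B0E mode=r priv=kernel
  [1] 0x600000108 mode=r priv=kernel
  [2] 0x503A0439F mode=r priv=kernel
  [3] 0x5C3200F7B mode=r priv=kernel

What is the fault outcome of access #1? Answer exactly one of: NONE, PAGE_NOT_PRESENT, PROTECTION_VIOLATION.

Per-access translation:
#0 VA=0x42C13B0E (r,kernel):
  [0] read 0x31 idx=1: raw=0x34007 flags P=1 W=1 U=1 S=0
  [1] read 0x34 idx=22: raw=0x36007 flags P=1 W=1 U=1 S=0
  [2] read 0x36 idx=19: raw=0x37007 flags P=1 W=1 U=1 S=0
  ⇒ phys 0x37B0E  [3 reads]
#1 VA=0x600000108 (r,kernel):
  [0] read 0x31 idx=24: raw=0x38087 flags P=1 W=1 U=1 S=1
  ⇒ phys 0x38108 (huge @L0)  [1 reads]
#2 VA=0x503A0439F (r,kernel):
  [0] read 0x31 idx=20: raw=0x3C007 flags P=1 W=1 U=1 S=0
  [1] read 0x3C idx=29: raw=0x3E007 flags P=1 W=1 U=1 S=0
  [2] read 0x3E idx=4: raw=0x3F007 flags P=1 W=1 U=1 S=0
  ⇒ phys 0x3F39F  [3 reads]
#3 VA=0x5C3200F7B (r,kernel):
  [0] read 0x31 idx=23: raw=0x43007 flags P=1 W=1 U=1 S=0
  [1] read 0x43 idx=25: raw=0x47087 flags P=1 W=1 U=1 S=1
  ⇒ phys 0x47F7B (huge @L1)  [2 reads]

Access #1 fault: NONE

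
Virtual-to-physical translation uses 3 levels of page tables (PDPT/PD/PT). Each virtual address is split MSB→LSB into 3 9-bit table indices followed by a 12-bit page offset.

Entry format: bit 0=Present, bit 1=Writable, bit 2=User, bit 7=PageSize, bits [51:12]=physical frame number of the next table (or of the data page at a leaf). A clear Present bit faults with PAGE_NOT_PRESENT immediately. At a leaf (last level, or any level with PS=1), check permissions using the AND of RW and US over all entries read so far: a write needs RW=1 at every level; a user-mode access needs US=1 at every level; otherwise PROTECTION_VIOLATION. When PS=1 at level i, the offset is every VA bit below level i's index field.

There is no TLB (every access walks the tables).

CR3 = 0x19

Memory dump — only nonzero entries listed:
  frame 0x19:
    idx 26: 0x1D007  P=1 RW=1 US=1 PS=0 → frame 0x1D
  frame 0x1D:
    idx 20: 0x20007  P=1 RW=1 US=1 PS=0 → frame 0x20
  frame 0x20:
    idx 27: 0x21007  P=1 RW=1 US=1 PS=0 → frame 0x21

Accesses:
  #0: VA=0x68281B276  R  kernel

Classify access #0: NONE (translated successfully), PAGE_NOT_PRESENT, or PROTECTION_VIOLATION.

Trace:
#0 VA=0x68281B276 (r,kernel):
  L0 @0x19[26] → 0x1D007  P=1,RW=1,US=1,PS=0
  L1 @0x1D[20] → 0x20007  P=1,RW=1,US=1,PS=0
  L2 @0x20[27] → 0x21007  P=1,RW=1,US=1,PS=0
  ⇒ phys 0x21276  [3 reads]

Access #0 fault: NONE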